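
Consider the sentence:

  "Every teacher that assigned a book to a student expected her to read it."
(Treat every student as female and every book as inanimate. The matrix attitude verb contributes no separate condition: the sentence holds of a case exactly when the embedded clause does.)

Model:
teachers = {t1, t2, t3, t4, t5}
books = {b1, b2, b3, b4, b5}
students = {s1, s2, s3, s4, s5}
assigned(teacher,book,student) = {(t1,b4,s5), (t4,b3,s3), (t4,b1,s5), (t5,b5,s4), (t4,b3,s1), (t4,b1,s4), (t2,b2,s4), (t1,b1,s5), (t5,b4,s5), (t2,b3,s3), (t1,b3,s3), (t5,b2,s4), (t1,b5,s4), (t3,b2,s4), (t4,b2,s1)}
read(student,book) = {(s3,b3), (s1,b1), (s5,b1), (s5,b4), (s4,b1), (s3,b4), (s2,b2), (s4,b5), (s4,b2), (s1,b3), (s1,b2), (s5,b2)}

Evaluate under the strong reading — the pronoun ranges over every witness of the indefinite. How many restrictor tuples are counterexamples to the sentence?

0

"her" takes "a student" as antecedent and "it" takes "a book"; both are donkey pronouns co-varying with the restrictor.
Strong reading: for every (t,b,s) with assigned(t,b,s), read(s,b).
Restrictor triples: (t1,b1,s5)→read(s5,b1) ✓  (t1,b3,s3)→read(s3,b3) ✓  (t1,b4,s5)→read(s5,b4) ✓  (t1,b5,s4)→read(s4,b5) ✓  (t2,b2,s4)→read(s4,b2) ✓  (t2,b3,s3)→read(s3,b3) ✓  (t3,b2,s4)→read(s4,b2) ✓  (t4,b1,s4)→read(s4,b1) ✓  (t4,b1,s5)→read(s5,b1) ✓  (t4,b2,s1)→read(s1,b2) ✓  (t4,b3,s1)→read(s1,b3) ✓  (t4,b3,s3)→read(s3,b3) ✓  (t5,b2,s4)→read(s4,b2) ✓  (t5,b4,s5)→read(s5,b4) ✓  (t5,b5,s4)→read(s4,b5) ✓
Counterexamples (restrictor triples failing the scope): 0.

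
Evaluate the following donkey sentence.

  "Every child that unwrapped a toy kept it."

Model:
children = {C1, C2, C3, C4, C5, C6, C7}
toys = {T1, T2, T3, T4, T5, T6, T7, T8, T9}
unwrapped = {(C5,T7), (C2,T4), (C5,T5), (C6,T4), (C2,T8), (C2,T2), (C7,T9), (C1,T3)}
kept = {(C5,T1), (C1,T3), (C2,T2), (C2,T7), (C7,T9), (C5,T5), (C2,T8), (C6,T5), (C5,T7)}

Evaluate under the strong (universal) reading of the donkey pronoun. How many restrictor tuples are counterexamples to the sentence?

2

"it" takes "a toy" as antecedent — a donkey pronoun bound across the clause boundary.
Strong reading: for every (c,t) with unwrapped(c,t), kept(c,t).
Restrictor pairs: (C1,T3) ✓  (C2,T2) ✓  (C2,T4) ✗  (C2,T8) ✓  (C5,T5) ✓  (C5,T7) ✓  (C6,T4) ✗  (C7,T9) ✓
Counterexamples (restrictor pairs failing the scope): 2.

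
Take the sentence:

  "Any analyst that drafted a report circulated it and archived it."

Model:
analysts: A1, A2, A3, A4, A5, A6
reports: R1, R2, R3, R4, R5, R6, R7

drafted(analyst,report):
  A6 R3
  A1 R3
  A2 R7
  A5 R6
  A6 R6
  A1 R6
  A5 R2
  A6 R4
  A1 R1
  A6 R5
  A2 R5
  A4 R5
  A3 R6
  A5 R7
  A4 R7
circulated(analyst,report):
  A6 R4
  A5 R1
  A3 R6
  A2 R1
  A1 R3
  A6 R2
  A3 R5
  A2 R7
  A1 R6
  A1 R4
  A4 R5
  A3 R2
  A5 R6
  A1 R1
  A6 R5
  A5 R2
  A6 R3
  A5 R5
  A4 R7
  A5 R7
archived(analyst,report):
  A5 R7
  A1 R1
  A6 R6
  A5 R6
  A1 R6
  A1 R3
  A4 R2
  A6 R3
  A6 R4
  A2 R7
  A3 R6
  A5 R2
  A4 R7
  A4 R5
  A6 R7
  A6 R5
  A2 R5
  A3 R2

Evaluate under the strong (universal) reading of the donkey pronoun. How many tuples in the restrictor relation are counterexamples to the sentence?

"it" takes "a report" as antecedent — a donkey pronoun bound across the clause boundary.
Strong reading: for every (a,r) with drafted(a,r), circulated(a,r) ∧ archived(a,r).
Restrictor pairs: (A1,R1) ✓  (A1,R3) ✓  (A1,R6) ✓  (A2,R5) ✗  (A2,R7) ✓  (A3,R6) ✓  (A4,R5) ✓  (A4,R7) ✓  (A5,R2) ✓  (A5,R6) ✓  (A5,R7) ✓  (A6,R3) ✓  (A6,R4) ✓  (A6,R5) ✓  (A6,R6) ✗
Counterexamples (restrictor pairs failing the scope): 2.

2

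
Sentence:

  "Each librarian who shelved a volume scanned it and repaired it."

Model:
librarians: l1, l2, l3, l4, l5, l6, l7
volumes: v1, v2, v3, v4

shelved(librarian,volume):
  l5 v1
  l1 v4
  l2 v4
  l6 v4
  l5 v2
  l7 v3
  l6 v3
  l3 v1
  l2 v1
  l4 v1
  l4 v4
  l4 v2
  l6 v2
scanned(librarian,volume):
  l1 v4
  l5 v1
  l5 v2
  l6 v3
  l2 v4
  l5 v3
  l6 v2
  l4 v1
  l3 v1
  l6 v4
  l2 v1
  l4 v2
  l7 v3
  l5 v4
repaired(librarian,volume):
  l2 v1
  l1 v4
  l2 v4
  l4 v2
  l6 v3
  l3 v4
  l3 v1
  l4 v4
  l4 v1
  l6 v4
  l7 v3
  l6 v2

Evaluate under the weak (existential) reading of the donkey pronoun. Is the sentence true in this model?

False

"it" takes "a volume" as antecedent — a donkey pronoun bound across the clause boundary.
Weak reading: every librarian l with some shelved-volume has at least one shelved-volume v such that scanned(l,v) ∧ repaired(l,v).
Per librarian: l1:✓  l2:✓  l3:✓  l4:✓  l5:✗  l6:✓  l7:✓
l5 has no witness among its shelved-volumes.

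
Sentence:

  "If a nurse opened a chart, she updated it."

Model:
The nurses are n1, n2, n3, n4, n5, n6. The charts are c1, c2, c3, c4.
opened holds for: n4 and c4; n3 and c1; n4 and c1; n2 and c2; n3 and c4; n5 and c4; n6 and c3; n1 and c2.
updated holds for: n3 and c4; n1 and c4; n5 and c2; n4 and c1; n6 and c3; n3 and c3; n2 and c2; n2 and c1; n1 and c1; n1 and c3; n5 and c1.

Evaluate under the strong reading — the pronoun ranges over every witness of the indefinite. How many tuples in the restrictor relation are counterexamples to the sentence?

4

"it" takes "a chart" as antecedent — a donkey pronoun bound across the clause boundary.
Strong reading: for every (n,c) with opened(n,c), updated(n,c).
Restrictor pairs: (n1,c2) ✗  (n2,c2) ✓  (n3,c1) ✗  (n3,c4) ✓  (n4,c1) ✓  (n4,c4) ✗  (n5,c4) ✗  (n6,c3) ✓
Counterexamples (restrictor pairs failing the scope): 4.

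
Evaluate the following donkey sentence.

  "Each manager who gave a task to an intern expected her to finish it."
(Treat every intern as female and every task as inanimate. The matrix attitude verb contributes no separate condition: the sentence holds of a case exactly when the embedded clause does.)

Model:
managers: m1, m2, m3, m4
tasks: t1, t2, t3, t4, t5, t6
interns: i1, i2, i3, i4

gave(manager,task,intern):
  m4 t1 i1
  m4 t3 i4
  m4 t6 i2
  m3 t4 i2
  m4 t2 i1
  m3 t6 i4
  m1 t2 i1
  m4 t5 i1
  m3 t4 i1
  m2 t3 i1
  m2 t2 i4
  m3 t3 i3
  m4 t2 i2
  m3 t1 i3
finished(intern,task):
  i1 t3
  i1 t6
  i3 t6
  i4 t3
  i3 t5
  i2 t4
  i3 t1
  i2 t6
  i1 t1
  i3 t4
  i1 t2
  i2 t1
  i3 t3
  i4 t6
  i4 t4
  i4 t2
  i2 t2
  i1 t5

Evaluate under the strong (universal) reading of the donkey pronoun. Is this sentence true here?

False

"her" takes "an intern" as antecedent and "it" takes "a task"; both are donkey pronouns co-varying with the restrictor.
Strong reading: for every (m,t,i) with gave(m,t,i), finished(i,t).
Restrictor triples: (m1,t2,i1)→finished(i1,t2) ✓  (m2,t2,i4)→finished(i4,t2) ✓  (m2,t3,i1)→finished(i1,t3) ✓  (m3,t1,i3)→finished(i3,t1) ✓  (m3,t3,i3)→finished(i3,t3) ✓  (m3,t4,i1)→finished(i1,t4) ✗  (m3,t4,i2)→finished(i2,t4) ✓  (m3,t6,i4)→finished(i4,t6) ✓  (m4,t1,i1)→finished(i1,t1) ✓  (m4,t2,i1)→finished(i1,t2) ✓  (m4,t2,i2)→finished(i2,t2) ✓  (m4,t3,i4)→finished(i4,t3) ✓  (m4,t5,i1)→finished(i1,t5) ✓  (m4,t6,i2)→finished(i2,t6) ✓
Counterexample: (m3,t4,i1) — finished(i1,t4) does not hold.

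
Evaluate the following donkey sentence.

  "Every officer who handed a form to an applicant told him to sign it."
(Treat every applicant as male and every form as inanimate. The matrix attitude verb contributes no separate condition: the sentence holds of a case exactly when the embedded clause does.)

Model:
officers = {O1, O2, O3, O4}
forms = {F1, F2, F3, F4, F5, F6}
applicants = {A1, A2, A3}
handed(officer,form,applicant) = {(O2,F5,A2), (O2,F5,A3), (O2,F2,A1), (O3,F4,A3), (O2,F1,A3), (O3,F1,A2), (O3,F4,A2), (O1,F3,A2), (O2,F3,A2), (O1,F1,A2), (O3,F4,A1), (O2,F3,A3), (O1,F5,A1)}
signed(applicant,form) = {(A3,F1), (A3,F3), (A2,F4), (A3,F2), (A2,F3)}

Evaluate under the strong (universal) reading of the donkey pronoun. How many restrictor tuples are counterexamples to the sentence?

"him" takes "an applicant" as antecedent and "it" takes "a form"; both are donkey pronouns co-varying with the restrictor.
Strong reading: for every (o,f,a) with handed(o,f,a), signed(a,f).
Restrictor triples: (O1,F1,A2)→signed(A2,F1) ✗  (O1,F3,A2)→signed(A2,F3) ✓  (O1,F5,A1)→signed(A1,F5) ✗  (O2,F1,A3)→signed(A3,F1) ✓  (O2,F2,A1)→signed(A1,F2) ✗  (O2,F3,A2)→signed(A2,F3) ✓  (O2,F3,A3)→signed(A3,F3) ✓  (O2,F5,A2)→signed(A2,F5) ✗  (O2,F5,A3)→signed(A3,F5) ✗  (O3,F1,A2)→signed(A2,F1) ✗  (O3,F4,A1)→signed(A1,F4) ✗  (O3,F4,A2)→signed(A2,F4) ✓  (O3,F4,A3)→signed(A3,F4) ✗
Counterexamples (restrictor triples failing the scope): 8.

8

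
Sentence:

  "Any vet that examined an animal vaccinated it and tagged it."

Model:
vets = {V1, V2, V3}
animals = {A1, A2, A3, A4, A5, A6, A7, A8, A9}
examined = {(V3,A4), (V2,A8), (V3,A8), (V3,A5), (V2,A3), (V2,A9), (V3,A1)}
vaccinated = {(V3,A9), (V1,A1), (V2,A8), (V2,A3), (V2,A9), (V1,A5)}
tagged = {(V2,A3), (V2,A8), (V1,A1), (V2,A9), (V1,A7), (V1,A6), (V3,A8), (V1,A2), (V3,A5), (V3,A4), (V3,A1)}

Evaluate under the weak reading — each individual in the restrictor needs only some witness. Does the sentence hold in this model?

False

"it" takes "an animal" as antecedent — a donkey pronoun bound across the clause boundary.
Weak reading: every vet v with some examined-animal has at least one examined-animal a such that vaccinated(v,a) ∧ tagged(v,a).
Per vet: V2:✓  V3:✗
V3 has no witness among its examined-animals.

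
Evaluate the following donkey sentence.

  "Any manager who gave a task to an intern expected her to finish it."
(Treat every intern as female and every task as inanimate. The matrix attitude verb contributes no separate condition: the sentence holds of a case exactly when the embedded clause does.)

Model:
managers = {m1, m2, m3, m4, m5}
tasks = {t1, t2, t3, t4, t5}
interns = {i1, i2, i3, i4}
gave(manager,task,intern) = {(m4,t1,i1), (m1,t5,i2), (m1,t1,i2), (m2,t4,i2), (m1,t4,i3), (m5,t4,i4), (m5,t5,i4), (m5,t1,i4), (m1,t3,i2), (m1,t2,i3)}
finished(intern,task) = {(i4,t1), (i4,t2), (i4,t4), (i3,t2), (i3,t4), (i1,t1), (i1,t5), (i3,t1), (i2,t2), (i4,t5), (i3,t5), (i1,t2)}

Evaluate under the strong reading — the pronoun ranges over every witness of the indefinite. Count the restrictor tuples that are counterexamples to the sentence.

"her" takes "an intern" as antecedent and "it" takes "a task"; both are donkey pronouns co-varying with the restrictor.
Strong reading: for every (m,t,i) with gave(m,t,i), finished(i,t).
Restrictor triples: (m1,t1,i2)→finished(i2,t1) ✗  (m1,t2,i3)→finished(i3,t2) ✓  (m1,t3,i2)→finished(i2,t3) ✗  (m1,t4,i3)→finished(i3,t4) ✓  (m1,t5,i2)→finished(i2,t5) ✗  (m2,t4,i2)→finished(i2,t4) ✗  (m4,t1,i1)→finished(i1,t1) ✓  (m5,t1,i4)→finished(i4,t1) ✓  (m5,t4,i4)→finished(i4,t4) ✓  (m5,t5,i4)→finished(i4,t5) ✓
Counterexamples (restrictor triples failing the scope): 4.

4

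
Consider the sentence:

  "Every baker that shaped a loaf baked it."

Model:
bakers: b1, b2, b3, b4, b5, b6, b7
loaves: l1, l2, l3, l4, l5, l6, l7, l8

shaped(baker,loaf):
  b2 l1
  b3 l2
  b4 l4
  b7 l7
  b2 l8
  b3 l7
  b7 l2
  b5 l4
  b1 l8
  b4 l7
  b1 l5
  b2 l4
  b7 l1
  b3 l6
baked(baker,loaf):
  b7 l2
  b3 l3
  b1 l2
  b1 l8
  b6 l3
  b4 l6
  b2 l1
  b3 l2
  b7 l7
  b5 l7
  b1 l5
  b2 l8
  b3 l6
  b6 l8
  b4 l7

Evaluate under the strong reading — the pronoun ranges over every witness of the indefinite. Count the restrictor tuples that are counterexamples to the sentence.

"it" takes "a loaf" as antecedent — a donkey pronoun bound across the clause boundary.
Strong reading: for every (b,l) with shaped(b,l), baked(b,l).
Restrictor pairs: (b1,l5) ✓  (b1,l8) ✓  (b2,l1) ✓  (b2,l4) ✗  (b2,l8) ✓  (b3,l2) ✓  (b3,l6) ✓  (b3,l7) ✗  (b4,l4) ✗  (b4,l7) ✓  (b5,l4) ✗  (b7,l1) ✗  (b7,l2) ✓  (b7,l7) ✓
Counterexamples (restrictor pairs failing the scope): 5.

5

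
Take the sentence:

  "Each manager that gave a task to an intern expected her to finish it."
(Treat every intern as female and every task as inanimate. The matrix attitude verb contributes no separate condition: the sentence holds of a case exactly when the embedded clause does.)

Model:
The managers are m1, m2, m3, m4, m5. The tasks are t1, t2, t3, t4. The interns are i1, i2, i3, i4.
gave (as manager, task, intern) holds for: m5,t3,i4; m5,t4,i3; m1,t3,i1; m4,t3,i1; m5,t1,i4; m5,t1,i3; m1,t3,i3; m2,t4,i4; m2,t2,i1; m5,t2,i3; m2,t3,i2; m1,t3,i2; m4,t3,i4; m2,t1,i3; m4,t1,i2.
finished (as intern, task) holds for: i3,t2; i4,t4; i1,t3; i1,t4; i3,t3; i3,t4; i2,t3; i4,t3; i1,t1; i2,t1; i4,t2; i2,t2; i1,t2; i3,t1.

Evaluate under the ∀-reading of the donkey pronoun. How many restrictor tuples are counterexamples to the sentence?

1

"her" takes "an intern" as antecedent and "it" takes "a task"; both are donkey pronouns co-varying with the restrictor.
Strong reading: for every (m,t,i) with gave(m,t,i), finished(i,t).
Restrictor triples: (m1,t3,i1)→finished(i1,t3) ✓  (m1,t3,i2)→finished(i2,t3) ✓  (m1,t3,i3)→finished(i3,t3) ✓  (m2,t1,i3)→finished(i3,t1) ✓  (m2,t2,i1)→finished(i1,t2) ✓  (m2,t3,i2)→finished(i2,t3) ✓  (m2,t4,i4)→finished(i4,t4) ✓  (m4,t1,i2)→finished(i2,t1) ✓  (m4,t3,i1)→finished(i1,t3) ✓  (m4,t3,i4)→finished(i4,t3) ✓  (m5,t1,i3)→finished(i3,t1) ✓  (m5,t1,i4)→finished(i4,t1) ✗  (m5,t2,i3)→finished(i3,t2) ✓  (m5,t3,i4)→finished(i4,t3) ✓  (m5,t4,i3)→finished(i3,t4) ✓
Counterexamples (restrictor triples failing the scope): 1.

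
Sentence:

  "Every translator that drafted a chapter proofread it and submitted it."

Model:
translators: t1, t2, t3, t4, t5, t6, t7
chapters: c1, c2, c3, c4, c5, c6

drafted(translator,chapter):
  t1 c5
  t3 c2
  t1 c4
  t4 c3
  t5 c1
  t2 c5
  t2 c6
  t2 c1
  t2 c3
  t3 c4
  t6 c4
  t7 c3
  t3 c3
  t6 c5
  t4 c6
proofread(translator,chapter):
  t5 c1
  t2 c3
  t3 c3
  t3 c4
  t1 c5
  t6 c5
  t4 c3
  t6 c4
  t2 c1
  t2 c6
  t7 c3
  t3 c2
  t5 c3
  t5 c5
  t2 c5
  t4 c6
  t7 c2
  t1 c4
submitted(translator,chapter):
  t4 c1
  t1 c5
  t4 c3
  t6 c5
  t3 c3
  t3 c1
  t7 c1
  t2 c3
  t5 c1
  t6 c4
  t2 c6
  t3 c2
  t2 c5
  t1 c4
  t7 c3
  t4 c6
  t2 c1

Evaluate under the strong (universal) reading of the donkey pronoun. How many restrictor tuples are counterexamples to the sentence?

"it" takes "a chapter" as antecedent — a donkey pronoun bound across the clause boundary.
Strong reading: for every (t,c) with drafted(t,c), proofread(t,c) ∧ submitted(t,c).
Restrictor pairs: (t1,c4) ✓  (t1,c5) ✓  (t2,c1) ✓  (t2,c3) ✓  (t2,c5) ✓  (t2,c6) ✓  (t3,c2) ✓  (t3,c3) ✓  (t3,c4) ✗  (t4,c3) ✓  (t4,c6) ✓  (t5,c1) ✓  (t6,c4) ✓  (t6,c5) ✓  (t7,c3) ✓
Counterexamples (restrictor pairs failing the scope): 1.

1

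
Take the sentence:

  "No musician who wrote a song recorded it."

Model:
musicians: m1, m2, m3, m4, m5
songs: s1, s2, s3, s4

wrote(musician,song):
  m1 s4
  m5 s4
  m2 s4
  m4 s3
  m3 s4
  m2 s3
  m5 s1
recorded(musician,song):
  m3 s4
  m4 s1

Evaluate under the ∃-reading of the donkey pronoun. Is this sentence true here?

False

"it" takes "a song" as antecedent — a donkey pronoun bound across the clause boundary.
Truth condition: for no (m,s) with wrote(m,s) does recorded(m,s) hold.
Restrictor pairs — does the scope hold? (m1,s4):fails  (m2,s3):fails  (m2,s4):fails  (m3,s4):holds  (m4,s3):fails  (m5,s1):fails  (m5,s4):fails
Scope holds for 1 pair(s), so the sentence is false.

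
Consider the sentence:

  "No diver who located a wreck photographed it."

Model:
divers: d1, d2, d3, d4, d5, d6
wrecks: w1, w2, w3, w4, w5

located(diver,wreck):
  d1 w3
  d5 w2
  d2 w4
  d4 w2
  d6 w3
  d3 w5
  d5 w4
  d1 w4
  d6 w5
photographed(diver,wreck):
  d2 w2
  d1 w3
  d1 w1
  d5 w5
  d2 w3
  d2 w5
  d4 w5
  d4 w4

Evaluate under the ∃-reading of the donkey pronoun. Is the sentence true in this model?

"it" takes "a wreck" as antecedent — a donkey pronoun bound across the clause boundary.
Truth condition: for no (d,w) with located(d,w) does photographed(d,w) hold.
Restrictor pairs — does the scope hold? (d1,w3):holds  (d1,w4):fails  (d2,w4):fails  (d3,w5):fails  (d4,w2):fails  (d5,w2):fails  (d5,w4):fails  (d6,w3):fails  (d6,w5):fails
Scope holds for 1 pair(s), so the sentence is false.

False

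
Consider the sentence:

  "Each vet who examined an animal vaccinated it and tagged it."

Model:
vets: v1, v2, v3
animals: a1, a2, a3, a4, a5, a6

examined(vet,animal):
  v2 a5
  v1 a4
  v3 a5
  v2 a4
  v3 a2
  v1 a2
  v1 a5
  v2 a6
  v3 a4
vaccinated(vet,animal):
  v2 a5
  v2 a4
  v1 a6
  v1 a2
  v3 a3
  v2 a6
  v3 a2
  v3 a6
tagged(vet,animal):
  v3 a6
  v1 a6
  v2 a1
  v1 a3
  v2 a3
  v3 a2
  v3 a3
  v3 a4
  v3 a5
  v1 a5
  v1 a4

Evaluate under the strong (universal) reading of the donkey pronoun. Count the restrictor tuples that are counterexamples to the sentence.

"it" takes "an animal" as antecedent — a donkey pronoun bound across the clause boundary.
Strong reading: for every (v,a) with examined(v,a), vaccinated(v,a) ∧ tagged(v,a).
Restrictor pairs: (v1,a2) ✗  (v1,a4) ✗  (v1,a5) ✗  (v2,a4) ✗  (v2,a5) ✗  (v2,a6) ✗  (v3,a2) ✓  (v3,a4) ✗  (v3,a5) ✗
Counterexamples (restrictor pairs failing the scope): 8.

8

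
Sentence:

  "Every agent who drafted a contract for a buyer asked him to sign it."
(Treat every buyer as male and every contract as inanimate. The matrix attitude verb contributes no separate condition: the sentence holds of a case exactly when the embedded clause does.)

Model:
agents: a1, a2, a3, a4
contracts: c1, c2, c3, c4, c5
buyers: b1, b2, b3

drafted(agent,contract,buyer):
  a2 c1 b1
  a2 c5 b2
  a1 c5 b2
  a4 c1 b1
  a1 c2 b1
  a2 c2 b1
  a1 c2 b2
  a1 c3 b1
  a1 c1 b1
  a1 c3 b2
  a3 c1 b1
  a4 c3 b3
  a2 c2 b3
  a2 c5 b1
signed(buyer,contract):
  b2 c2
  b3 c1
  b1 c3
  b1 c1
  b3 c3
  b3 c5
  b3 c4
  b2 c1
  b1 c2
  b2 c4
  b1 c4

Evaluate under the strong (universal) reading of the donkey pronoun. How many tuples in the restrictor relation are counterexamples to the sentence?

"him" takes "a buyer" as antecedent and "it" takes "a contract"; both are donkey pronouns co-varying with the restrictor.
Strong reading: for every (a,c,b) with drafted(a,c,b), signed(b,c).
Restrictor triples: (a1,c1,b1)→signed(b1,c1) ✓  (a1,c2,b1)→signed(b1,c2) ✓  (a1,c2,b2)→signed(b2,c2) ✓  (a1,c3,b1)→signed(b1,c3) ✓  (a1,c3,b2)→signed(b2,c3) ✗  (a1,c5,b2)→signed(b2,c5) ✗  (a2,c1,b1)→signed(b1,c1) ✓  (a2,c2,b1)→signed(b1,c2) ✓  (a2,c2,b3)→signed(b3,c2) ✗  (a2,c5,b1)→signed(b1,c5) ✗  (a2,c5,b2)→signed(b2,c5) ✗  (a3,c1,b1)→signed(b1,c1) ✓  (a4,c1,b1)→signed(b1,c1) ✓  (a4,c3,b3)→signed(b3,c3) ✓
Counterexamples (restrictor triples failing the scope): 5.

5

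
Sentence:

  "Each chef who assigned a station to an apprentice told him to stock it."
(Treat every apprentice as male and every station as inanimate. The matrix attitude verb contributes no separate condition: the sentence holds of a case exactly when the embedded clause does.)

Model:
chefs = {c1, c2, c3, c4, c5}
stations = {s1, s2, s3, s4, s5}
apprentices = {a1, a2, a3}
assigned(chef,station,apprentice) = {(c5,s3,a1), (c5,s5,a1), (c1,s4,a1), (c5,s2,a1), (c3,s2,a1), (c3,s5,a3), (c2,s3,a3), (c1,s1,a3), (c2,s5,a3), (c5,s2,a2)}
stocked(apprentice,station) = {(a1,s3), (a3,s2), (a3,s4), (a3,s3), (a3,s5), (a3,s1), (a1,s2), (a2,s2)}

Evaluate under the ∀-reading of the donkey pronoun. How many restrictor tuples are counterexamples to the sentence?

"him" takes "an apprentice" as antecedent and "it" takes "a station"; both are donkey pronouns co-varying with the restrictor.
Strong reading: for every (c,s,a) with assigned(c,s,a), stocked(a,s).
Restrictor triples: (c1,s1,a3)→stocked(a3,s1) ✓  (c1,s4,a1)→stocked(a1,s4) ✗  (c2,s3,a3)→stocked(a3,s3) ✓  (c2,s5,a3)→stocked(a3,s5) ✓  (c3,s2,a1)→stocked(a1,s2) ✓  (c3,s5,a3)→stocked(a3,s5) ✓  (c5,s2,a1)→stocked(a1,s2) ✓  (c5,s2,a2)→stocked(a2,s2) ✓  (c5,s3,a1)→stocked(a1,s3) ✓  (c5,s5,a1)→stocked(a1,s5) ✗
Counterexamples (restrictor triples failing the scope): 2.

2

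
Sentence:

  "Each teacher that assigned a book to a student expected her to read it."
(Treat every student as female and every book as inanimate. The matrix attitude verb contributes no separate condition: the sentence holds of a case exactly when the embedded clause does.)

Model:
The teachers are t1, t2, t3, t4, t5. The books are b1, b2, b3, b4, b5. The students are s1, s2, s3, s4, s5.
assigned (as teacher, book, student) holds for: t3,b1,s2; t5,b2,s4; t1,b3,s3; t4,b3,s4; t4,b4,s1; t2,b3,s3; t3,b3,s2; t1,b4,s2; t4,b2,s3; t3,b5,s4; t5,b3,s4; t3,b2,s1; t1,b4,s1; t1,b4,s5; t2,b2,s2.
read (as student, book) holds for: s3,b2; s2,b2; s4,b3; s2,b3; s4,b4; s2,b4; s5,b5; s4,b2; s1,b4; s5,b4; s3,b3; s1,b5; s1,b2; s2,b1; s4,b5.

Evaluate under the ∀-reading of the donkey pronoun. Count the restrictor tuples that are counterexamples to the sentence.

0

"her" takes "a student" as antecedent and "it" takes "a book"; both are donkey pronouns co-varying with the restrictor.
Strong reading: for every (t,b,s) with assigned(t,b,s), read(s,b).
Restrictor triples: (t1,b3,s3)→read(s3,b3) ✓  (t1,b4,s1)→read(s1,b4) ✓  (t1,b4,s2)→read(s2,b4) ✓  (t1,b4,s5)→read(s5,b4) ✓  (t2,b2,s2)→read(s2,b2) ✓  (t2,b3,s3)→read(s3,b3) ✓  (t3,b1,s2)→read(s2,b1) ✓  (t3,b2,s1)→read(s1,b2) ✓  (t3,b3,s2)→read(s2,b3) ✓  (t3,b5,s4)→read(s4,b5) ✓  (t4,b2,s3)→read(s3,b2) ✓  (t4,b3,s4)→read(s4,b3) ✓  (t4,b4,s1)→read(s1,b4) ✓  (t5,b2,s4)→read(s4,b2) ✓  (t5,b3,s4)→read(s4,b3) ✓
Counterexamples (restrictor triples failing the scope): 0.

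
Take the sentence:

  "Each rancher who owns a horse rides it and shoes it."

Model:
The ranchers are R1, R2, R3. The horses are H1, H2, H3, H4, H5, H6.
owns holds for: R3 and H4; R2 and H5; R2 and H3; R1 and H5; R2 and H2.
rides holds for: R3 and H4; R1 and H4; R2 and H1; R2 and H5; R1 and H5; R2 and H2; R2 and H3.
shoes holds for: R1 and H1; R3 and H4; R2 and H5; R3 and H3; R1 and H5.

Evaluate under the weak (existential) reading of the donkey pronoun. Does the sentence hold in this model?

True

"it" takes "a horse" as antecedent — a donkey pronoun bound across the clause boundary.
Weak reading: every rancher r with some owns-horse has at least one owns-horse h such that rides(r,h) ∧ shoes(r,h).
Per rancher: R1:✓  R2:✓  R3:✓
Every rancher in the restrictor has a witness.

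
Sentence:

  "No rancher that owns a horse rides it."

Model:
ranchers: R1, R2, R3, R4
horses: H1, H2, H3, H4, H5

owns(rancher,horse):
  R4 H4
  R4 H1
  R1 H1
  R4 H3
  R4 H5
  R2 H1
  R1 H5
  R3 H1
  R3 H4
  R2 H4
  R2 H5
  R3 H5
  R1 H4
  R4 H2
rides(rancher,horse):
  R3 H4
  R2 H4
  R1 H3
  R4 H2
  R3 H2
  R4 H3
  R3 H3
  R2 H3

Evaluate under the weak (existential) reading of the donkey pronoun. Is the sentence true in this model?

False

"it" takes "a horse" as antecedent — a donkey pronoun bound across the clause boundary.
Truth condition: for no (r,h) with owns(r,h) does rides(r,h) hold.
Restrictor pairs — does the scope hold? (R1,H1):fails  (R1,H4):fails  (R1,H5):fails  (R2,H1):fails  (R2,H4):holds  (R2,H5):fails  (R3,H1):fails  (R3,H4):holds  (R3,H5):fails  (R4,H1):fails  (R4,H2):holds  (R4,H3):holds  (R4,H4):fails  (R4,H5):fails
Scope holds for 4 pair(s), so the sentence is false.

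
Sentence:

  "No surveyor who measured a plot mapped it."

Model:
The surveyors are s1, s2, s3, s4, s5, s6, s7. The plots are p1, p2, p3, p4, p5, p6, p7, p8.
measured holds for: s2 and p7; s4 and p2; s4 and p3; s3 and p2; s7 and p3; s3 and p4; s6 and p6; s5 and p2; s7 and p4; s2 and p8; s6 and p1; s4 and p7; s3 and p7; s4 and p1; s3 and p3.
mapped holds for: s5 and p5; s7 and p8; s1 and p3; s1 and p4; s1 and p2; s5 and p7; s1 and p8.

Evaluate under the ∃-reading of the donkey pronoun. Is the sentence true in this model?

True

"it" takes "a plot" as antecedent — a donkey pronoun bound across the clause boundary.
Truth condition: for no (s,p) with measured(s,p) does mapped(s,p) hold.
Restrictor pairs — does the scope hold? (s2,p7):fails  (s2,p8):fails  (s3,p2):fails  (s3,p3):fails  (s3,p4):fails  (s3,p7):fails  (s4,p1):fails  (s4,p2):fails  (s4,p3):fails  (s4,p7):fails  (s5,p2):fails  (s6,p1):fails  (s6,p6):fails  (s7,p3):fails  (s7,p4):fails
Scope holds for no restrictor pair, so the sentence is true.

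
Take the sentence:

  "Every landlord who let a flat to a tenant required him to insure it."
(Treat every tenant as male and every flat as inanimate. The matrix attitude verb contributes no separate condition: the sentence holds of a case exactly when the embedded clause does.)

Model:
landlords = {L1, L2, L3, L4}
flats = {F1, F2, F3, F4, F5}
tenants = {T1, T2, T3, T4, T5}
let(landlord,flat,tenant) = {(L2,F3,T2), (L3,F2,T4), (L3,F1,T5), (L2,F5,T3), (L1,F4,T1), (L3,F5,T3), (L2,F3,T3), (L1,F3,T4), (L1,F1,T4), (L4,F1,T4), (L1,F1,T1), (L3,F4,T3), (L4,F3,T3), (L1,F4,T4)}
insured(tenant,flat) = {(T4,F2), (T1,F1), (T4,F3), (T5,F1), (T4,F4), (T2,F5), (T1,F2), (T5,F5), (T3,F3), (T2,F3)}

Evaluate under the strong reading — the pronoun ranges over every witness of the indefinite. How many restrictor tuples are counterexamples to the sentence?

6

"him" takes "a tenant" as antecedent and "it" takes "a flat"; both are donkey pronouns co-varying with the restrictor.
Strong reading: for every (l,f,t) with let(l,f,t), insured(t,f).
Restrictor triples: (L1,F1,T1)→insured(T1,F1) ✓  (L1,F1,T4)→insured(T4,F1) ✗  (L1,F3,T4)→insured(T4,F3) ✓  (L1,F4,T1)→insured(T1,F4) ✗  (L1,F4,T4)→insured(T4,F4) ✓  (L2,F3,T2)→insured(T2,F3) ✓  (L2,F3,T3)→insured(T3,F3) ✓  (L2,F5,T3)→insured(T3,F5) ✗  (L3,F1,T5)→insured(T5,F1) ✓  (L3,F2,T4)→insured(T4,F2) ✓  (L3,F4,T3)→insured(T3,F4) ✗  (L3,F5,T3)→insured(T3,F5) ✗  (L4,F1,T4)→insured(T4,F1) ✗  (L4,F3,T3)→insured(T3,F3) ✓
Counterexamples (restrictor triples failing the scope): 6.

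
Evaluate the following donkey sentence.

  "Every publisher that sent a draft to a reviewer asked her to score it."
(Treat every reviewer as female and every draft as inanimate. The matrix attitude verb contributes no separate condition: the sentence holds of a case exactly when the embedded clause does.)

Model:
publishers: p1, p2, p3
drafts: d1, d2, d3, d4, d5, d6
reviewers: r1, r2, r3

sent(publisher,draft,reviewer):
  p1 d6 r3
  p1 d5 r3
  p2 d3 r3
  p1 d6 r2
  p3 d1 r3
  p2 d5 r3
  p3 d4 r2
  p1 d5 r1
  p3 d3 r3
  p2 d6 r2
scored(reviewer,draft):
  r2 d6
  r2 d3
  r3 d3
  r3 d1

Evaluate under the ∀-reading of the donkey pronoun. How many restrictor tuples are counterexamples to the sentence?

"her" takes "a reviewer" as antecedent and "it" takes "a draft"; both are donkey pronouns co-varying with the restrictor.
Strong reading: for every (p,d,r) with sent(p,d,r), scored(r,d).
Restrictor triples: (p1,d5,r1)→scored(r1,d5) ✗  (p1,d5,r3)→scored(r3,d5) ✗  (p1,d6,r2)→scored(r2,d6) ✓  (p1,d6,r3)→scored(r3,d6) ✗  (p2,d3,r3)→scored(r3,d3) ✓  (p2,d5,r3)→scored(r3,d5) ✗  (p2,d6,r2)→scored(r2,d6) ✓  (p3,d1,r3)→scored(r3,d1) ✓  (p3,d3,r3)→scored(r3,d3) ✓  (p3,d4,r2)→scored(r2,d4) ✗
Counterexamples (restrictor triples failing the scope): 5.

5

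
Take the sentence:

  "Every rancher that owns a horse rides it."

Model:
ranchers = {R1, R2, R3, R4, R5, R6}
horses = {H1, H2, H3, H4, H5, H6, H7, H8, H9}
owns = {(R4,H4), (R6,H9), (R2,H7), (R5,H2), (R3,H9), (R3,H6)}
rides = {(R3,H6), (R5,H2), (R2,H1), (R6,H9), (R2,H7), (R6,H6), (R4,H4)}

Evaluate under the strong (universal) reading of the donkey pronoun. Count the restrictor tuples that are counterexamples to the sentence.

"it" takes "a horse" as antecedent — a donkey pronoun bound across the clause boundary.
Strong reading: for every (r,h) with owns(r,h), rides(r,h).
Restrictor pairs: (R2,H7) ✓  (R3,H6) ✓  (R3,H9) ✗  (R4,H4) ✓  (R5,H2) ✓  (R6,H9) ✓
Counterexamples (restrictor pairs failing the scope): 1.

1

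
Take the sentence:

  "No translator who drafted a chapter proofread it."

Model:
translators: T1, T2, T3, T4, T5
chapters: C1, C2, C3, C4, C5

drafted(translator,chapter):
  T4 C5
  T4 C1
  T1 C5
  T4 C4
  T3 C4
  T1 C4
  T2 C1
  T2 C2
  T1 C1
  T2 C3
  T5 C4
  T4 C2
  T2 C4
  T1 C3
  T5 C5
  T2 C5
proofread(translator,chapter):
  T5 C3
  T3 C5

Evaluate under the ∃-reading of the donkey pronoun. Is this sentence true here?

True

"it" takes "a chapter" as antecedent — a donkey pronoun bound across the clause boundary.
Truth condition: for no (t,c) with drafted(t,c) does proofread(t,c) hold.
Restrictor pairs — does the scope hold? (T1,C1):fails  (T1,C3):fails  (T1,C4):fails  (T1,C5):fails  (T2,C1):fails  (T2,C2):fails  (T2,C3):fails  (T2,C4):fails  (T2,C5):fails  (T3,C4):fails  (T4,C1):fails  (T4,C2):fails  (T4,C4):fails  (T4,C5):fails  (T5,C4):fails  (T5,C5):fails
Scope holds for no restrictor pair, so the sentence is true.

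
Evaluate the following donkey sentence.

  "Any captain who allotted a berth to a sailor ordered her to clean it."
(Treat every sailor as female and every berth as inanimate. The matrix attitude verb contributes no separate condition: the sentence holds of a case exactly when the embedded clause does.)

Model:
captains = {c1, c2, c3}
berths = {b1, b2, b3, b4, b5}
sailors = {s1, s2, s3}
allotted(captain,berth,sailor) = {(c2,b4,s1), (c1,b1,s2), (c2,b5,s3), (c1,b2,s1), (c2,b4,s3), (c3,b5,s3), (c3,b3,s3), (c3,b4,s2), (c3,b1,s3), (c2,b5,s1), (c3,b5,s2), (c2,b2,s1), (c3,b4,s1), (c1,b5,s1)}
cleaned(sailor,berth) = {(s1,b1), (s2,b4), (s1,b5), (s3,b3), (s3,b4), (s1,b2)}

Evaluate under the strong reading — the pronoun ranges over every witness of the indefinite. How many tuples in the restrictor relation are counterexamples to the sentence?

7

"her" takes "a sailor" as antecedent and "it" takes "a berth"; both are donkey pronouns co-varying with the restrictor.
Strong reading: for every (c,b,s) with allotted(c,b,s), cleaned(s,b).
Restrictor triples: (c1,b1,s2)→cleaned(s2,b1) ✗  (c1,b2,s1)→cleaned(s1,b2) ✓  (c1,b5,s1)→cleaned(s1,b5) ✓  (c2,b2,s1)→cleaned(s1,b2) ✓  (c2,b4,s1)→cleaned(s1,b4) ✗  (c2,b4,s3)→cleaned(s3,b4) ✓  (c2,b5,s1)→cleaned(s1,b5) ✓  (c2,b5,s3)→cleaned(s3,b5) ✗  (c3,b1,s3)→cleaned(s3,b1) ✗  (c3,b3,s3)→cleaned(s3,b3) ✓  (c3,b4,s1)→cleaned(s1,b4) ✗  (c3,b4,s2)→cleaned(s2,b4) ✓  (c3,b5,s2)→cleaned(s2,b5) ✗  (c3,b5,s3)→cleaned(s3,b5) ✗
Counterexamples (restrictor triples failing the scope): 7.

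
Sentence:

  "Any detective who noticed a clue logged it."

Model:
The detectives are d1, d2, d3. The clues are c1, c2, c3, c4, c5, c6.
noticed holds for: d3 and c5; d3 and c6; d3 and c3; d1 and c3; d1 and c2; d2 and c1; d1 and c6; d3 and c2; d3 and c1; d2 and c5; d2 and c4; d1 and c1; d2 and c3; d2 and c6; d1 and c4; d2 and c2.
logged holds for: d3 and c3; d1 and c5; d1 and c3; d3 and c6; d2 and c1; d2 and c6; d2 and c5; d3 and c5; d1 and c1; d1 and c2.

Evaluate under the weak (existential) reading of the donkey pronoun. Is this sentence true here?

"it" takes "a clue" as antecedent — a donkey pronoun bound across the clause boundary.
Weak reading: every detective d with some noticed-clue has at least one noticed-clue c such that logged(d,c).
Per detective: d1:✓  d2:✓  d3:✓
Every detective in the restrictor has a witness.

True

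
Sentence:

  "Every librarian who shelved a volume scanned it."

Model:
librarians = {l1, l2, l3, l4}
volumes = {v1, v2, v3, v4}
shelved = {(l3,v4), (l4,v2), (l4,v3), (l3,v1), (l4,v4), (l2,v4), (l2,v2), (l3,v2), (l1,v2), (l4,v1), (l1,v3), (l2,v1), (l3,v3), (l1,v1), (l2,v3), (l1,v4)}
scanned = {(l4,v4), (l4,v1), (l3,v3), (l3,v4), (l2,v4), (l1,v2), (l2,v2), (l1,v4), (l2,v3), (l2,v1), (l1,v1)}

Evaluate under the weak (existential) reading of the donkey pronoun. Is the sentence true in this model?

"it" takes "a volume" as antecedent — a donkey pronoun bound across the clause boundary.
Weak reading: every librarian l with some shelved-volume has at least one shelved-volume v such that scanned(l,v).
Per librarian: l1:✓  l2:✓  l3:✓  l4:✓
Every librarian in the restrictor has a witness.

True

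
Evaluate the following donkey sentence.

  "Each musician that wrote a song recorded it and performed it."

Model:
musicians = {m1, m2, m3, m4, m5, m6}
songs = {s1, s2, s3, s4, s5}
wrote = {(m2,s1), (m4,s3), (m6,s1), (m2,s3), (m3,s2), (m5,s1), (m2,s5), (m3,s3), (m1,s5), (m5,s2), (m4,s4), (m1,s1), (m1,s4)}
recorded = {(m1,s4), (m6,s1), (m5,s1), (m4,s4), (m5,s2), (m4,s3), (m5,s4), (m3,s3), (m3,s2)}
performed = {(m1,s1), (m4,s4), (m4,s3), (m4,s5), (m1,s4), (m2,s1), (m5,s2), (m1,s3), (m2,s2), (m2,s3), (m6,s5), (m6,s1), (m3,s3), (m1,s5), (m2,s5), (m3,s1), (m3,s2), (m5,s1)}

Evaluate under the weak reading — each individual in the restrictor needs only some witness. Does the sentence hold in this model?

False

"it" takes "a song" as antecedent — a donkey pronoun bound across the clause boundary.
Weak reading: every musician m with some wrote-song has at least one wrote-song s such that recorded(m,s) ∧ performed(m,s).
Per musician: m1:✓  m2:✗  m3:✓  m4:✓  m5:✓  m6:✓
m2 has no witness among its wrote-songs.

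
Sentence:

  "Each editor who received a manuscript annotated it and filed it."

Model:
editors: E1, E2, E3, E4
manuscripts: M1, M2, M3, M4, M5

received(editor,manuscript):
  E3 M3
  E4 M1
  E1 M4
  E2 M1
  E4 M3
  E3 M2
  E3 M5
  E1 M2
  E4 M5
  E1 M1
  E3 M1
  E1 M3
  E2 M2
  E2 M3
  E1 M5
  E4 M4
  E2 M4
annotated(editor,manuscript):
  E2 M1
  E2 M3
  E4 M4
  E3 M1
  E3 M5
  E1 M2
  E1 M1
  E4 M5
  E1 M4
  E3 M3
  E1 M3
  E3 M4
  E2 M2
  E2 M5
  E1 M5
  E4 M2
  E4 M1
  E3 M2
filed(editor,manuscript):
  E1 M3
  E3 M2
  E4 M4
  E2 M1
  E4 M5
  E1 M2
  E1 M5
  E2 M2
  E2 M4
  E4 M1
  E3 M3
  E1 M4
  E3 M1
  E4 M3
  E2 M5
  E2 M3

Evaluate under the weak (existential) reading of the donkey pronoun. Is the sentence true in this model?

True

"it" takes "a manuscript" as antecedent — a donkey pronoun bound across the clause boundary.
Weak reading: every editor e with some received-manuscript has at least one received-manuscript m such that annotated(e,m) ∧ filed(e,m).
Per editor: E1:✓  E2:✓  E3:✓  E4:✓
Every editor in the restrictor has a witness.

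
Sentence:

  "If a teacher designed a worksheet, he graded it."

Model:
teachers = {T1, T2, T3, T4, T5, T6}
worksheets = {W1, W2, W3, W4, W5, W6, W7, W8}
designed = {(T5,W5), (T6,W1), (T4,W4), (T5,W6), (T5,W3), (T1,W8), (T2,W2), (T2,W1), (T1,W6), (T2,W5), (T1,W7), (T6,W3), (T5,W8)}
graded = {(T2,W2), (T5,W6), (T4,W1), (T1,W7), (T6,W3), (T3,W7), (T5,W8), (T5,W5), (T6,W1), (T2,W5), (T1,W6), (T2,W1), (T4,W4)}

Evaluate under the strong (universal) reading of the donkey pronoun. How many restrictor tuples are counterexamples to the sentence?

2

"it" takes "a worksheet" as antecedent — a donkey pronoun bound across the clause boundary.
Strong reading: for every (t,w) with designed(t,w), graded(t,w).
Restrictor pairs: (T1,W6) ✓  (T1,W7) ✓  (T1,W8) ✗  (T2,W1) ✓  (T2,W2) ✓  (T2,W5) ✓  (T4,W4) ✓  (T5,W3) ✗  (T5,W5) ✓  (T5,W6) ✓  (T5,W8) ✓  (T6,W1) ✓  (T6,W3) ✓
Counterexamples (restrictor pairs failing the scope): 2.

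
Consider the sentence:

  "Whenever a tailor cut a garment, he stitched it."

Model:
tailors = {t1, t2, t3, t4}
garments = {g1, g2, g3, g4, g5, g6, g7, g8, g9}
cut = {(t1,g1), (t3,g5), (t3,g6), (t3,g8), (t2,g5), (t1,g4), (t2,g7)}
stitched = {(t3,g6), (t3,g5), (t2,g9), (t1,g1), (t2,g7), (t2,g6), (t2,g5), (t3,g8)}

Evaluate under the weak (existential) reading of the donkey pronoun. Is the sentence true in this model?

True

"it" takes "a garment" as antecedent — a donkey pronoun bound across the clause boundary.
Weak reading: every tailor t with some cut-garment has at least one cut-garment g such that stitched(t,g).
Per tailor: t1:✓  t2:✓  t3:✓
Every tailor in the restrictor has a witness.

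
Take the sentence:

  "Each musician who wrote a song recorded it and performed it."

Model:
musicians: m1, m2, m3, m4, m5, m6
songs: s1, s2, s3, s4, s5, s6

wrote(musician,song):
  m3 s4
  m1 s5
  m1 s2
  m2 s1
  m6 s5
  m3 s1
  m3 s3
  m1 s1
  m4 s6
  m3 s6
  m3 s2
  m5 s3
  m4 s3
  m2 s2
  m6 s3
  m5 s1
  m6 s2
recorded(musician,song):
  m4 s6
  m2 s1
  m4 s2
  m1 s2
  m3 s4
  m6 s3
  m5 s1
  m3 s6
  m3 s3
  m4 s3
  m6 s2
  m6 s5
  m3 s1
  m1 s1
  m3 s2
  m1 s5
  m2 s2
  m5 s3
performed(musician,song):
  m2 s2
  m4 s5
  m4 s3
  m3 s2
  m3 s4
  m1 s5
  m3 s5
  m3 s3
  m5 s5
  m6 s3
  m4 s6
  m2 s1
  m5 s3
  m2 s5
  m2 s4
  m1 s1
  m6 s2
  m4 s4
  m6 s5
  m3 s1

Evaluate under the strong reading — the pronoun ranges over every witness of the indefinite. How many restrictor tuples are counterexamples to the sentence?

"it" takes "a song" as antecedent — a donkey pronoun bound across the clause boundary.
Strong reading: for every (m,s) with wrote(m,s), recorded(m,s) ∧ performed(m,s).
Restrictor pairs: (m1,s1) ✓  (m1,s2) ✗  (m1,s5) ✓  (m2,s1) ✓  (m2,s2) ✓  (m3,s1) ✓  (m3,s2) ✓  (m3,s3) ✓  (m3,s4) ✓  (m3,s6) ✗  (m4,s3) ✓  (m4,s6) ✓  (m5,s1) ✗  (m5,s3) ✓  (m6,s2) ✓  (m6,s3) ✓  (m6,s5) ✓
Counterexamples (restrictor pairs failing the scope): 3.

3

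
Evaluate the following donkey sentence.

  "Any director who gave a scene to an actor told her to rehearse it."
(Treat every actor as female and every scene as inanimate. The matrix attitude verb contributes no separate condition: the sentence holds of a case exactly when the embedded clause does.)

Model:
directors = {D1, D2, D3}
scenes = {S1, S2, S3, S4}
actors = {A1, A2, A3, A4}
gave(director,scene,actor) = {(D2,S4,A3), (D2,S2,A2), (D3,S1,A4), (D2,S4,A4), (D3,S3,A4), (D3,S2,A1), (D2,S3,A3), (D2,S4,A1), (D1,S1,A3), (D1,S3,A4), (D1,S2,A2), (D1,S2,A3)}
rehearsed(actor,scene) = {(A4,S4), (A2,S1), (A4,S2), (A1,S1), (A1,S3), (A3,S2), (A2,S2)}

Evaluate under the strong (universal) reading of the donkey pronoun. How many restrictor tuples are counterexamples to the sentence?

8

"her" takes "an actor" as antecedent and "it" takes "a scene"; both are donkey pronouns co-varying with the restrictor.
Strong reading: for every (d,s,a) with gave(d,s,a), rehearsed(a,s).
Restrictor triples: (D1,S1,A3)→rehearsed(A3,S1) ✗  (D1,S2,A2)→rehearsed(A2,S2) ✓  (D1,S2,A3)→rehearsed(A3,S2) ✓  (D1,S3,A4)→rehearsed(A4,S3) ✗  (D2,S2,A2)→rehearsed(A2,S2) ✓  (D2,S3,A3)→rehearsed(A3,S3) ✗  (D2,S4,A1)→rehearsed(A1,S4) ✗  (D2,S4,A3)→rehearsed(A3,S4) ✗  (D2,S4,A4)→rehearsed(A4,S4) ✓  (D3,S1,A4)→rehearsed(A4,S1) ✗  (D3,S2,A1)→rehearsed(A1,S2) ✗  (D3,S3,A4)→rehearsed(A4,S3) ✗
Counterexamples (restrictor triples failing the scope): 8.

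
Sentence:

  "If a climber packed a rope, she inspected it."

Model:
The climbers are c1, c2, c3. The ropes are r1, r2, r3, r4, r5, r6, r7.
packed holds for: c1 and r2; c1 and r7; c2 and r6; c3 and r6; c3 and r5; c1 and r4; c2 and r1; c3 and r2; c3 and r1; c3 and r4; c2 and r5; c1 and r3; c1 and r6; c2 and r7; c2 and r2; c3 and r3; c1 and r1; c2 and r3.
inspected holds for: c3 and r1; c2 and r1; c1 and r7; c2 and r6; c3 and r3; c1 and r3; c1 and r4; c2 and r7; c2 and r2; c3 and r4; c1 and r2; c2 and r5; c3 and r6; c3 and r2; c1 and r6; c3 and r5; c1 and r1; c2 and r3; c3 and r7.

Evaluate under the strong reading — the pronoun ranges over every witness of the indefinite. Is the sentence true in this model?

True

"it" takes "a rope" as antecedent — a donkey pronoun bound across the clause boundary.
Strong reading: for every (c,r) with packed(c,r), inspected(c,r).
Restrictor pairs: (c1,r1) ✓  (c1,r2) ✓  (c1,r3) ✓  (c1,r4) ✓  (c1,r6) ✓  (c1,r7) ✓  (c2,r1) ✓  (c2,r2) ✓  (c2,r3) ✓  (c2,r5) ✓  (c2,r6) ✓  (c2,r7) ✓  (c3,r1) ✓  (c3,r2) ✓  (c3,r3) ✓  (c3,r4) ✓  (c3,r5) ✓  (c3,r6) ✓
Every restrictor pair satisfies the scope.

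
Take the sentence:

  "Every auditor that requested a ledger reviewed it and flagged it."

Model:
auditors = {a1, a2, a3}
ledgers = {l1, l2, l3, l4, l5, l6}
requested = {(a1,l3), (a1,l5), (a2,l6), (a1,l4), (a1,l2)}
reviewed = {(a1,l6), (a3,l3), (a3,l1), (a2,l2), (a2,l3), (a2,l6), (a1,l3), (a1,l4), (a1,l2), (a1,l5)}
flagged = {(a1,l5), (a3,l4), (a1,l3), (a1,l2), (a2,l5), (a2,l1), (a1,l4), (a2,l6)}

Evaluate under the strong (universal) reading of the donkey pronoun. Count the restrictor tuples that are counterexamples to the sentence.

0

"it" takes "a ledger" as antecedent — a donkey pronoun bound across the clause boundary.
Strong reading: for every (a,l) with requested(a,l), reviewed(a,l) ∧ flagged(a,l).
Restrictor pairs: (a1,l2) ✓  (a1,l3) ✓  (a1,l4) ✓  (a1,l5) ✓  (a2,l6) ✓
Counterexamples (restrictor pairs failing the scope): 0.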